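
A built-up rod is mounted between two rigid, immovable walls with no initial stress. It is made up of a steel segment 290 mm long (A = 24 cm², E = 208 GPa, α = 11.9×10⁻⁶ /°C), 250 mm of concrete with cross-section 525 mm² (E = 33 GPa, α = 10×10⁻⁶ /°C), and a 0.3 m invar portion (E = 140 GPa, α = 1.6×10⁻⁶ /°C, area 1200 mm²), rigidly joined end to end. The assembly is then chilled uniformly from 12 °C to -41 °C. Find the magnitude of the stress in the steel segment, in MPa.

With the walls removed the bar would change length by δ_free = Σ αᵢΔT Lᵢ = 11.9×10⁻⁶×53×290 + 10×10⁻⁶×53×250 + 1.6×10⁻⁶×53×300 = 0.3408 mm.
The walls prevent any net length change, so an axial force P (same in every segment) develops. Compatibility: P · Σ Lᵢ/(AᵢEᵢ) = δ_free.
Σ Lᵢ/(AᵢEᵢ) = 290/(2400×208×10³) + 250/(525×33×10³) + 300/(1200×140×10³) = 1.68×10⁻⁵ mm/N.
Hence P = δ_free / Σ(L/AE) = 0.3408/1.68×10⁻⁵ = 20.29 kN (tensile).
σ_{steel} = P / A = 20290 / 2400 = 8.455 MPa.

σ ≈ 8.46 MPa (tensile)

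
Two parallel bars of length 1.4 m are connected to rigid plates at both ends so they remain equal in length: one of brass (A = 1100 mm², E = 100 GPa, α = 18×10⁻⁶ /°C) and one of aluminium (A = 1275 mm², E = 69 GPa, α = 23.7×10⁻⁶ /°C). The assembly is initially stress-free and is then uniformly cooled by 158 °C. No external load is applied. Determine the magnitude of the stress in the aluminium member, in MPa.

Both members must finish at the same length. With the larger α, the aluminium tends to over-contract; the plates restrain it, putting the aluminium in tension and the brass in compression. With no external load the two internal forces are equal and opposite, magnitude P.
Equating the net (thermal + elastic) strains gives |α₁ − α₂|·ΔT = P·[1/(A₁E₁) + 1/(A₂E₂)].
|α₁ − α₂|·ΔT = 5.7×10⁻⁶ × 158 = 0.0009006.
1/(A₁E₁) + 1/(A₂E₂) = 1/(1100×100×10³) + 1/(1275×69×10³) = 2.046×10⁻⁸ N⁻¹.
P = 0.0009006 / 2.046×10⁻⁸ = 44020 N = 44.02 kN.
σ_{aluminium} = P/A₂ = 44020/1275 = 34.53 MPa, tensile.

σ ≈ 34.5 MPa (tensile)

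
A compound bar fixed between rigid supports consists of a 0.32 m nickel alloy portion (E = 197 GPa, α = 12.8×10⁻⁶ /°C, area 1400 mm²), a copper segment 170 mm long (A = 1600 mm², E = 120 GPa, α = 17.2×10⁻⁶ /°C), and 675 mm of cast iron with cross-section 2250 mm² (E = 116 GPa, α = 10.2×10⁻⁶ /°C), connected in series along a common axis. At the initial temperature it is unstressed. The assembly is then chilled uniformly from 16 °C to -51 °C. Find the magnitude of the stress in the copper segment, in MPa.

σ ≈ 126 MPa (tensile)

Free thermal contraction of the whole bar: Σ αᵢΔT Lᵢ = 12.8×10⁻⁶×67×320 + 17.2×10⁻⁶×67×170 + 10.2×10⁻⁶×67×675 = 0.9316 mm.
Since the ends are fixed, an axial force P builds up, equal in every segment, with P · Σ Lᵢ/(AᵢEᵢ) = δ_free.
Σ Lᵢ/(AᵢEᵢ) = 320/(1400×197×10³) + 170/(1600×120×10³) + 675/(2250×116×10³) = 4.632×10⁻⁶ mm/N.
So P = 0.9316 / 4.632×10⁻⁶ = 201.1 kN, tensile.
σ_{copper} = P / A = 201100 / 1600 = 125.7 MPa.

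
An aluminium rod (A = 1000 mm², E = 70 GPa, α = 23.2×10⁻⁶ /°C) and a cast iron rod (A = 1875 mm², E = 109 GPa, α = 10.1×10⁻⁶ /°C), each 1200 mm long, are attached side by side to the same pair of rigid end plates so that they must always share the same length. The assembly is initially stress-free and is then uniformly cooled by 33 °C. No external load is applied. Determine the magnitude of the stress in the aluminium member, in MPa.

The aluminium has the larger α, so on cooling it would change length more than the cast iron if both were free. The rigid plates force a common final length, so the aluminium is put into tension and the cast iron into compression, with equal and opposite forces P (no external load).
Compatibility of the two members (thermal + elastic change equal): (α₁ − α₂)ΔT = P·[1/(A₁E₁) + 1/(A₂E₂)].
|α₁ − α₂|·ΔT = 13.1×10⁻⁶ × 33 = 0.0004323.
1/(A₁E₁) + 1/(A₂E₂) = 1/(1000×70×10³) + 1/(1875×109×10³) = 1.918×10⁻⁸ N⁻¹.
P = 0.0004323 / 1.918×10⁻⁸ = 22540 N = 22.54 kN.
σ_{aluminium} = P/A₁ = 22540/1000 = 22.54 MPa, tensile.

σ ≈ 22.5 MPa (tensile)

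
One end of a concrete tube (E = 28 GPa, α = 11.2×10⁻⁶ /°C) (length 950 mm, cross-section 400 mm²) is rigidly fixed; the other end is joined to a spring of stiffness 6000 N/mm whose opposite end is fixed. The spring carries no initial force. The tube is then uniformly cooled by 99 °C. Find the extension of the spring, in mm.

If the spring were absent the tube would shorten by αΔT L = 11.2×10⁻⁶ × 99 × 950 = 1.053 mm.
With a force P in the spring, the elastic change of the tube is PL/(AE) and that of the spring is P/k; compatibility requires their sum to equal δ_free.
So P = δ_free / [L/(AE) + 1/k] = 1.053 / [ 950/(400×28×10³) + 1/(6000) ].
P = 1.053 / 0.0002515 = 4189 N.
Spring extension = P/k = 4189/(6000) = 0.6981 mm.

δ ≈ 0.698 mm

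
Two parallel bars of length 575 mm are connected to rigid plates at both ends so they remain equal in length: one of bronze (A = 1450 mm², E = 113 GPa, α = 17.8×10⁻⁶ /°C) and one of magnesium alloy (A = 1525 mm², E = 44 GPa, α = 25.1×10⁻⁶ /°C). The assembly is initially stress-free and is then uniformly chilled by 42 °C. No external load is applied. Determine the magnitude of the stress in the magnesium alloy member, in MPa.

The magnesium alloy has the larger α, so on cooling it would change length more than the bronze if both were free. The rigid plates force a common final length, so the magnesium alloy is put into tension and the bronze into compression, with equal and opposite forces P (no external load).
Setting the final lengths equal and cancelling L: (α₁ − α₂)ΔT = P/(A₁E₁) + P/(A₂E₂).
|α₁ − α₂|·ΔT = 7.3×10⁻⁶ × 42 = 0.0003066.
1/(A₁E₁) + 1/(A₂E₂) = 1/(1450×113×10³) + 1/(1525×44×10³) = 2.101×10⁻⁸ N⁻¹.
So P = 0.0003066 / 2.101×10⁻⁸ = 14.6 kN.
σ_{magnesium alloy} = P/A₂ = 14600/1525 = 9.571 MPa, tensile.

σ ≈ 9.57 MPa (tensile)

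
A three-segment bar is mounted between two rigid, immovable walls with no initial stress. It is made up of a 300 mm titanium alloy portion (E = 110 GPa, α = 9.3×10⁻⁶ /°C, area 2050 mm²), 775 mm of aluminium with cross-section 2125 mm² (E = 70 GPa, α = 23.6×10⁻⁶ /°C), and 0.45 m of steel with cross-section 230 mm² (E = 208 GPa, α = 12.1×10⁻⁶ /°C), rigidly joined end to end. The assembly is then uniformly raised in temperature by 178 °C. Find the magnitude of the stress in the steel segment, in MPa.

σ ≈ 1290 MPa (compressive)

Free thermal expansion of the whole bar: Σ αᵢΔT Lᵢ = 9.3×10⁻⁶×178×300 + 23.6×10⁻⁶×178×775 + 12.1×10⁻⁶×178×450 = 4.721 mm.
The rigid supports impose zero overall length change; the single axial force P common to all segments must satisfy P Σ Lᵢ/(AᵢEᵢ) = δ_free.
Σ Lᵢ/(AᵢEᵢ) = 300/(2050×110×10³) + 775/(2125×70×10³) + 450/(230×208×10³) = 1.595×10⁻⁵ mm/N.
So P = 4.721 / 1.595×10⁻⁵ = 296.1 kN, compressive.
σ_{steel} = P / A = 296100 / 230 = 1287 MPa.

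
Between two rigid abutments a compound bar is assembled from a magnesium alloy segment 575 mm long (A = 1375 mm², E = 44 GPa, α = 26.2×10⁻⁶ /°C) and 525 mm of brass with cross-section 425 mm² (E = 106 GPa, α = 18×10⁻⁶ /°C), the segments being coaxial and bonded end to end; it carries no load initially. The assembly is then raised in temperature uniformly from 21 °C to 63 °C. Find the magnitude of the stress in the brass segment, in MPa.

σ ≈ 115 MPa (compressive)

Free thermal expansion of the whole bar: Σ αᵢΔT Lᵢ = 26.2×10⁻⁶×42×575 + 18×10⁻⁶×42×525 = 1.03 mm.
Since the ends are fixed, an axial force P builds up, equal in every segment, with P · Σ Lᵢ/(AᵢEᵢ) = δ_free.
The series flexibility is Σ Lᵢ/(AᵢEᵢ) = 575/(1375×44×10³) + 525/(425×106×10³) = 2.116×10⁻⁵ mm/N.
P = 1.03 / 2.116×10⁻⁵ = 48660 N = 48.66 kN, compressive.
σ_{brass} = P / A = 48660 / 425 = 114.5 MPa.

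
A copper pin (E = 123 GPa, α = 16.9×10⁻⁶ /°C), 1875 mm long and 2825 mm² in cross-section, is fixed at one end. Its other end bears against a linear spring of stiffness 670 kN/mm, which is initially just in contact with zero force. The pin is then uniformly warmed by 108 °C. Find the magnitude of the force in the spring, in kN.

P ≈ 497 kN

Free thermal expansion: δ_free = αΔT L = 16.9×10⁻⁶ × 108 × 1875 = 3.422 mm.
With a force P in the spring, the elastic change of the pin is PL/(AE) and that of the spring is P/k; compatibility requires their sum to equal δ_free.
So P = δ_free / [L/(AE) + 1/k] = 3.422 / [ 1875/(2825×123×10³) + 1/(670×10³) ].
P = 3.422 / 6.889×10⁻⁶ = 496800 N.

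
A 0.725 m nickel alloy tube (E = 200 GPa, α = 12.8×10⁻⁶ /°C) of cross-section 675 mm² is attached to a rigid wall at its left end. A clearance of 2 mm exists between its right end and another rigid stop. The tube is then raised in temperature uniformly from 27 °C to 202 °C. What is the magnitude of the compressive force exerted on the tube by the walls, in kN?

Free thermal elongation = αΔT L = 12.8×10⁻⁶ × 175 × 725 = 1.624 mm.
Since δ_free = 1.62 mm is less than the 2 mm gap, the tube never touches the wall. No axial force develops.

P ≈ 0 kN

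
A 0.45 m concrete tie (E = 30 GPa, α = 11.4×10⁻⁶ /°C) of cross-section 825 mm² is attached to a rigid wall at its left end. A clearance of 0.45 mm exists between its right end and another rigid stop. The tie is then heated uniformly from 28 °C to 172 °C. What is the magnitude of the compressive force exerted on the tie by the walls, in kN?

Free thermal elongation = αΔT L = 11.4×10⁻⁶ × 144 × 450 = 0.7387 mm.
After closing the 0.45 mm clearance, 0.7387 − 0.45 = 0.2887 mm of expansion remains to be suppressed by the wall.
So σ = E(δ_free − g)/L = 30×10³ × 0.2887/450 = 19.25 MPa.
P = σA = 19.25 × 825 = 15.88 kN.

P ≈ 15.9 kN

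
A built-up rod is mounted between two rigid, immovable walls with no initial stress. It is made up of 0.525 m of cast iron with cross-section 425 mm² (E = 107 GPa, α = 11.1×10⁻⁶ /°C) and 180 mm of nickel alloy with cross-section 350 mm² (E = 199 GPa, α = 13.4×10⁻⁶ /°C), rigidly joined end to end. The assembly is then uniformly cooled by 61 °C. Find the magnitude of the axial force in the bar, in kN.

P ≈ 35.6 kN (tensile)

With the walls removed the bar would change length by δ_free = Σ αᵢΔT Lᵢ = 11.1×10⁻⁶×61×525 + 13.4×10⁻⁶×61×180 = 0.5026 mm.
The walls prevent any net length change, so an axial force P (same in every segment) develops. Compatibility: P · Σ Lᵢ/(AᵢEᵢ) = δ_free.
The series flexibility is Σ Lᵢ/(AᵢEᵢ) = 525/(425×107×10³) + 180/(350×199×10³) = 1.413×10⁻⁵ mm/N.
P = 0.5026 / 1.413×10⁻⁵ = 35570 N = 35.57 kN, tensile.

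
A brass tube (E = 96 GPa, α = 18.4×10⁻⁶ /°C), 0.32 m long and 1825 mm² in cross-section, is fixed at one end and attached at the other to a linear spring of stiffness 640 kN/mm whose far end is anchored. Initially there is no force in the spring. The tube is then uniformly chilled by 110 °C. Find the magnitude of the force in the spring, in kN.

P ≈ 191 kN

If the spring were absent the tube would shorten by αΔT L = 18.4×10⁻⁶ × 110 × 320 = 0.6477 mm.
Let P be the tensile force in the spring. The tube extends elastically by PL/(AE) and the spring stretches by P/k; together these equal δ_free.
P [ L/(AE) + 1/k ] = δ_free → P [ 320/(1825×96×10³) + 1/(640×10³) ] = 0.6477.
P = 0.6477 / 3.389×10⁻⁶ = 191100 N.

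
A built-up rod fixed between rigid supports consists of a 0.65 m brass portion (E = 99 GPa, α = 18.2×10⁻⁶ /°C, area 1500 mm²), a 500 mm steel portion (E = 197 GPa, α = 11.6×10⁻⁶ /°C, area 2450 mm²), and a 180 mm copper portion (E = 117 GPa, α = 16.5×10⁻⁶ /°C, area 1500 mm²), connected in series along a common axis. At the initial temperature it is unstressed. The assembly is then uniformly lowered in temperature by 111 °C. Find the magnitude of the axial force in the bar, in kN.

P ≈ 355 kN (tensile)

Free thermal contraction of the whole bar: Σ αᵢΔT Lᵢ = 18.2×10⁻⁶×111×650 + 11.6×10⁻⁶×111×500 + 16.5×10⁻⁶×111×180 = 2.287 mm.
The rigid supports impose zero overall length change; the single axial force P common to all segments must satisfy P Σ Lᵢ/(AᵢEᵢ) = δ_free.
The series flexibility is Σ Lᵢ/(AᵢEᵢ) = 650/(1500×99×10³) + 500/(2450×197×10³) + 180/(1500×117×10³) = 6.439×10⁻⁶ mm/N.
P = 2.287 / 6.439×10⁻⁶ = 355100 N = 355.1 kN, tensile.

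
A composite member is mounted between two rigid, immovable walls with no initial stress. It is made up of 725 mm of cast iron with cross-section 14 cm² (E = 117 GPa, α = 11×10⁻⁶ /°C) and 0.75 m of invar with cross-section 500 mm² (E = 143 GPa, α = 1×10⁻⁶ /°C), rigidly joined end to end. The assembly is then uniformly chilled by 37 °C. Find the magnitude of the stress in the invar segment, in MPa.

If the supports were absent, the total length change would be Σ αᵢΔT Lᵢ = 11×10⁻⁶×37×725 + 1×10⁻⁶×37×750 = 0.3228 mm.
Since the ends are fixed, an axial force P builds up, equal in every segment, with P · Σ Lᵢ/(AᵢEᵢ) = δ_free.
Σ Lᵢ/(AᵢEᵢ) = 725/(1400×117×10³) + 750/(500×143×10³) = 1.492×10⁻⁵ mm/N.
Hence P = δ_free / Σ(L/AE) = 0.3228/1.492×10⁻⁵ = 21.64 kN (tensile).
σ_{invar} = P / A = 21640 / 500 = 43.29 MPa.

σ ≈ 43.3 MPa (tensile)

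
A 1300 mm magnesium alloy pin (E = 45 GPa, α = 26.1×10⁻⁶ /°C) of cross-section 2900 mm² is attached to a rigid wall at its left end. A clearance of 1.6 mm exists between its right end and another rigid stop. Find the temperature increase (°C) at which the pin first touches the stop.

Contact occurs when the free expansion equals the gap: αΔT L = 1.6 mm.
ΔT = 1.6 / (26.1×10⁻⁶ × 1300) = 47.16 °C.

ΔT ≈ 47.2 °C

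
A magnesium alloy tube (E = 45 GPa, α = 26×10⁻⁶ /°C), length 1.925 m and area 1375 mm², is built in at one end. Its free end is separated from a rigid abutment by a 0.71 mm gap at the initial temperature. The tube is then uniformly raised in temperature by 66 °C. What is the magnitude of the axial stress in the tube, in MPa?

σ ≈ 60.6 MPa (compressive)

Unrestrained expansion: δ_free = αΔT L = 26×10⁻⁶ × 66 × 1925 = 3.303 mm.
This exceeds the 0.71 mm gap, so the wall pushes back. The portion of expansion that must be recovered elastically is δ_free − gap = 3.303 − 0.71 = 2.593 mm.
Compatibility: PL/(AE) = 2.593 mm, so σ = P/A = E × (2.593/1925) = 60.62 MPa.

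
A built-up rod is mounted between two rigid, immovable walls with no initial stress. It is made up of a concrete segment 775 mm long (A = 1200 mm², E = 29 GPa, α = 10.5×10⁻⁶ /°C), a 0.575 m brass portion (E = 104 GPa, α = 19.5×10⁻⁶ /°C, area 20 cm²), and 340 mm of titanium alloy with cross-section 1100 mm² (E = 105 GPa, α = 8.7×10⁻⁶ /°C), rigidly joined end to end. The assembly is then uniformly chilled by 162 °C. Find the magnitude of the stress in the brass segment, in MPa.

σ ≈ 64.6 MPa (tensile)

Free thermal contraction of the whole bar: Σ αᵢΔT Lᵢ = 10.5×10⁻⁶×162×775 + 19.5×10⁻⁶×162×575 + 8.7×10⁻⁶×162×340 = 3.614 mm.
The rigid supports impose zero overall length change; the single axial force P common to all segments must satisfy P Σ Lᵢ/(AᵢEᵢ) = δ_free.
Σ Lᵢ/(AᵢEᵢ) = 775/(1200×29×10³) + 575/(2000×104×10³) + 340/(1100×105×10³) = 2.798×10⁻⁵ mm/N.
Hence P = δ_free / Σ(L/AE) = 3.614/2.798×10⁻⁵ = 129.2 kN (tensile).
σ_{brass} = P / A = 129200 / 2000 = 64.58 MPa.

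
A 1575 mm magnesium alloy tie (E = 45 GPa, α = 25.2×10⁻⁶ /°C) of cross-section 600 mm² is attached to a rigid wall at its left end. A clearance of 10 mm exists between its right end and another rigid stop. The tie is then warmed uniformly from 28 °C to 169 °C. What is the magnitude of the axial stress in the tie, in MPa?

Unrestrained expansion: δ_free = αΔT L = 25.2×10⁻⁶ × 141 × 1575 = 5.596 mm.
Since δ_free = 5.6 mm is less than the 10 mm gap, the tie never touches the wall. No axial force develops.

σ ≈ 0 MPa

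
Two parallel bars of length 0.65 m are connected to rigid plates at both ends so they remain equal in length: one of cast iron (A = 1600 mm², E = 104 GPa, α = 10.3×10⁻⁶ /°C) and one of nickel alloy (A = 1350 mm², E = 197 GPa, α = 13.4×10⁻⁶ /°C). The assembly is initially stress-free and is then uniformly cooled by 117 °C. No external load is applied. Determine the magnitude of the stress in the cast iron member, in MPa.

Both members must finish at the same length. With the larger α, the nickel alloy tends to over-contract; the plates restrain it, putting the nickel alloy in tension and the cast iron in compression. With no external load the two internal forces are equal and opposite, magnitude P.
Setting the final lengths equal and cancelling L: (α₁ − α₂)ΔT = P/(A₁E₁) + P/(A₂E₂).
|α₁ − α₂|·ΔT = 3.1×10⁻⁶ × 117 = 0.0003627.
1/(A₁E₁) + 1/(A₂E₂) = 1/(1600×104×10³) + 1/(1350×197×10³) = 9.77×10⁻⁹ N⁻¹.
So P = 0.0003627 / 9.77×10⁻⁹ = 37.12 kN.
σ_{cast iron} = P/A₁ = 37120/1600 = 23.2 MPa, compressive.

σ ≈ 23.2 MPa (compressive)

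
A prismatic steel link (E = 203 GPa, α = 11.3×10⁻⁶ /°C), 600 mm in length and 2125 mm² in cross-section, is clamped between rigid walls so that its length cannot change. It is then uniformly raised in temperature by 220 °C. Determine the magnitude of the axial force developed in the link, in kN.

P ≈ 1070 kN (compressive)

Full restraint means ε = 0, so the stress is σ = EαΔT = 203×10³ × 11.3×10⁻⁶ × 220 = 504.7 MPa.
Then P = σA = 504.7 × 2125 mm² = 1072 kN, compressive.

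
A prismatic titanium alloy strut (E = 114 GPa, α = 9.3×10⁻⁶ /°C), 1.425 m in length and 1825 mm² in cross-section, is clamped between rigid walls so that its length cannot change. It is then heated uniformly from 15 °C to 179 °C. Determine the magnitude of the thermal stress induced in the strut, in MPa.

Because both ends are immovable the net strain is zero, and the suppressed thermal strain is αΔT = 9.3×10⁻⁶ × 164 = 1525.2×10⁻⁶.
Hence σ = E·αΔT = 114×10³ × 1525.2×10⁻⁶ = 173.9 MPa, compressive.

σ ≈ 174 MPa (compressive)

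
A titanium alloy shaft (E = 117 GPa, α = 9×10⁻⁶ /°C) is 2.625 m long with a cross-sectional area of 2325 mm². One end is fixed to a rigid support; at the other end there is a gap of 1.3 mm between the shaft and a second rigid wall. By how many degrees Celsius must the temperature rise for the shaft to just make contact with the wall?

Contact occurs when the free expansion equals the gap: αΔT L = 1.3 mm.
ΔT = 1.3 / (9×10⁻⁶ × 2625) = 55.03 °C.

ΔT ≈ 55 °C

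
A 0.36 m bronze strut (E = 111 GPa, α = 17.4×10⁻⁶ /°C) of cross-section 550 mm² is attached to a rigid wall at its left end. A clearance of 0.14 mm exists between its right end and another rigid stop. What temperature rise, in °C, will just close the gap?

ΔT ≈ 22.3 °C

Contact occurs when the free expansion equals the gap: αΔT L = 0.14 mm.
So ΔT = g/(αL) = 0.14/(17.4×10⁻⁶ × 360) = 22.35 °C.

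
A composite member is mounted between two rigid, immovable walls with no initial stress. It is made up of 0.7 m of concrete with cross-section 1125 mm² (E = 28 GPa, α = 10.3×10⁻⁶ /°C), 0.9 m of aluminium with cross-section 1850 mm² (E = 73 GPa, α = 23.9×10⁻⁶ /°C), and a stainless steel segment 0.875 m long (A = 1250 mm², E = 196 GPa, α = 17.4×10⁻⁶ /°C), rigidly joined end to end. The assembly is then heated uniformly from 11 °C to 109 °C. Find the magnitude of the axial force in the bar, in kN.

If the supports were absent, the total length change would be Σ αᵢΔT Lᵢ = 10.3×10⁻⁶×98×700 + 23.9×10⁻⁶×98×900 + 17.4×10⁻⁶×98×875 = 4.307 mm.
Since the ends are fixed, an axial force P builds up, equal in every segment, with P · Σ Lᵢ/(AᵢEᵢ) = δ_free.
Σ Lᵢ/(AᵢEᵢ) = 700/(1125×28×10³) + 900/(1850×73×10³) + 875/(1250×196×10³) = 3.246×10⁻⁵ mm/N.
Hence P = δ_free / Σ(L/AE) = 4.307/3.246×10⁻⁵ = 132.7 kN (compressive).

P ≈ 133 kN (compressive)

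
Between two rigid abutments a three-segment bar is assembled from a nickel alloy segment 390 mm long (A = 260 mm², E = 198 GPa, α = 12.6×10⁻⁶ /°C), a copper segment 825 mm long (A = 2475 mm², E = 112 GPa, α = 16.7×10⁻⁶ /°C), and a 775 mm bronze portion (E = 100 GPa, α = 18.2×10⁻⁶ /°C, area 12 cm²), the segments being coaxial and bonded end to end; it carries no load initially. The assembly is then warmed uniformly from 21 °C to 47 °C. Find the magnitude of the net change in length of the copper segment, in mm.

|ΔL| ≈ 0.209 mm

With the walls removed the bar would change length by δ_free = Σ αᵢΔT Lᵢ = 12.6×10⁻⁶×26×390 + 16.7×10⁻⁶×26×825 + 18.2×10⁻⁶×26×775 = 0.8527 mm.
Since the ends are fixed, an axial force P builds up, equal in every segment, with P · Σ Lᵢ/(AᵢEᵢ) = δ_free.
The series flexibility is Σ Lᵢ/(AᵢEᵢ) = 390/(260×198×10³) + 825/(2475×112×10³) + 775/(1200×100×10³) = 1.701×10⁻⁵ mm/N.
Hence P = δ_free / Σ(L/AE) = 0.8527/1.701×10⁻⁵ = 50.13 kN (compressive).
For the copper segment, free thermal change = 16.7×10⁻⁶×26×825 = 0.3582 mm and elastic change from P = 50130×825/(2475×112×10³) = 0.1492 mm; these oppose, so the net change is 0.209 mm (segment lengthens).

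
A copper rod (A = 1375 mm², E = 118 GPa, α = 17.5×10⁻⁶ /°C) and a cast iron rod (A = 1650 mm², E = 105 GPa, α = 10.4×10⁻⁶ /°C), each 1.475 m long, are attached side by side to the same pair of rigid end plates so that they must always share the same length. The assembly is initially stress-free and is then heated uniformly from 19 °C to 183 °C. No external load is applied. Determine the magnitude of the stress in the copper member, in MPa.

The copper has the larger α, so on heating it would change length more than the cast iron if both were free. The rigid plates force a common final length, so the copper is put into compression and the cast iron into tension, with equal and opposite forces P (no external load).
Setting the final lengths equal and cancelling L: (α₁ − α₂)ΔT = P/(A₁E₁) + P/(A₂E₂).
|α₁ − α₂|·ΔT = 7.1×10⁻⁶ × 164 = 0.001164.
1/(A₁E₁) + 1/(A₂E₂) = 1/(1375×118×10³) + 1/(1650×105×10³) = 1.194×10⁻⁸ N⁻¹.
So P = 0.001164 / 1.194×10⁻⁸ = 97.56 kN.
σ_{copper} = P/A₁ = 97560/1375 = 70.95 MPa, compressive.

σ ≈ 71 MPa (compressive)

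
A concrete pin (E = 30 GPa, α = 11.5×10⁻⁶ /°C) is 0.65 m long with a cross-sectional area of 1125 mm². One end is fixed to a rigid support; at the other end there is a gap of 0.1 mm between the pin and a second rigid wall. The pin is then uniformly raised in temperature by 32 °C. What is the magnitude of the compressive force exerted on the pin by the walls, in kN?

Unrestrained expansion: δ_free = αΔT L = 11.5×10⁻⁶ × 32 × 650 = 0.2392 mm.
The gap closes (δ_free > 0.1 mm) and the wall then resists a further 0.2392 − 0.1 = 0.1392 mm of expansion.
So σ = E(δ_free − g)/L = 30×10³ × 0.1392/650 = 6.425 MPa.
P = σA = 6.425 × 1125 = 7.228 kN.

P ≈ 7.23 kN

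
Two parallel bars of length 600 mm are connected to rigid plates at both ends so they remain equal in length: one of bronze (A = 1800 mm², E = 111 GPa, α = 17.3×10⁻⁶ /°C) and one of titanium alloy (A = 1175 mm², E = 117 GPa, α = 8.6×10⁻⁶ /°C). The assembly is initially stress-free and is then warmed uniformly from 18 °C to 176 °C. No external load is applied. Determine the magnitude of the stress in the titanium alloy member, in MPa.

Both members must finish at the same length. With the larger α, the bronze tends to over-expand; the plates restrain it, putting the bronze in compression and the titanium alloy in tension. With no external load the two internal forces are equal and opposite, magnitude P.
Compatibility of the two members (thermal + elastic change equal): (α₁ − α₂)ΔT = P·[1/(A₁E₁) + 1/(A₂E₂)].
|α₁ − α₂|·ΔT = 8.7×10⁻⁶ × 158 = 0.001375.
1/(A₁E₁) + 1/(A₂E₂) = 1/(1800×111×10³) + 1/(1175×117×10³) = 1.228×10⁻⁸ N⁻¹.
P = 0.001375 / 1.228×10⁻⁸ = 111900 N = 111.9 kN.
σ_{titanium alloy} = P/A₂ = 111900/1175 = 95.27 MPa, tensile.

σ ≈ 95.3 MPa (tensile)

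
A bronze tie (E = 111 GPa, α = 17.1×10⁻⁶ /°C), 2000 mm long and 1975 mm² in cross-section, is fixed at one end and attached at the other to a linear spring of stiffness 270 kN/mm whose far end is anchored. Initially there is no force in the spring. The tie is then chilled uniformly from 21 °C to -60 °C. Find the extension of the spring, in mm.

The unrestrained thermal change is αΔT L = 17.1×10⁻⁶ × 81 × 2000 = 2.77 mm.
Let P be the tensile force in the spring. The tie extends elastically by PL/(AE) and the spring stretches by P/k; together these equal δ_free.
So P = δ_free / [L/(AE) + 1/k] = 2.77 / [ 2000/(1975×111×10³) + 1/(270×10³) ].
P = 2.77 / 1.283×10⁻⁵ = 216000 N.
Spring extension = P/k = 216000/(270×10³) = 0.7999 mm.

δ ≈ 0.8 mm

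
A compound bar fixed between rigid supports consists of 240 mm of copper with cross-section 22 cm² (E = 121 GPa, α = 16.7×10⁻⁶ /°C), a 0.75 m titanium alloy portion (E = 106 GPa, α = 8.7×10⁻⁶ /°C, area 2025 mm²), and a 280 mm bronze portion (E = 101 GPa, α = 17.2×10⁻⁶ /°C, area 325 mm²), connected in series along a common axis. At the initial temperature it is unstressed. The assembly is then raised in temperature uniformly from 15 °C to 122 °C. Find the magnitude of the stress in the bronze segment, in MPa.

If the supports were absent, the total length change would be Σ αᵢΔT Lᵢ = 16.7×10⁻⁶×107×240 + 8.7×10⁻⁶×107×750 + 17.2×10⁻⁶×107×280 = 1.642 mm.
Since the ends are fixed, an axial force P builds up, equal in every segment, with P · Σ Lᵢ/(AᵢEᵢ) = δ_free.
Σ Lᵢ/(AᵢEᵢ) = 240/(2200×121×10³) + 750/(2025×106×10³) + 280/(325×101×10³) = 1.293×10⁻⁵ mm/N.
Hence P = δ_free / Σ(L/AE) = 1.642/1.293×10⁻⁵ = 127.1 kN (compressive).
σ_{bronze} = P / A = 127100 / 325 = 391 MPa.

σ ≈ 391 MPa (compressive)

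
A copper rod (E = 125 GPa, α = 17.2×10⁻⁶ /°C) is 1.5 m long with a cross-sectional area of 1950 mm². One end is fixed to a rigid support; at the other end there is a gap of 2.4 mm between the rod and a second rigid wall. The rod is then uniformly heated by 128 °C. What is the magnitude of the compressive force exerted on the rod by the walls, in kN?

Unrestrained expansion: δ_free = αΔT L = 17.2×10⁻⁶ × 128 × 1500 = 3.302 mm.
This exceeds the 2.4 mm gap, so the wall pushes back. The portion of expansion that must be recovered elastically is δ_free − gap = 3.302 − 2.4 = 0.9024 mm.
Compatibility: PL/(AE) = 0.9024 mm, so σ = P/A = E × (0.9024/1500) = 75.2 MPa.
Force on the wall = σA = 75.2 × 1950 mm² = 146.6 kN.

P ≈ 147 kN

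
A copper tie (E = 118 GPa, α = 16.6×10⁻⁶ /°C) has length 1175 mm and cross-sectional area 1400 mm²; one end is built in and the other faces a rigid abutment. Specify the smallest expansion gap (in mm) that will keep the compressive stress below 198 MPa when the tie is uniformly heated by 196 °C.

With no wall the tie would lengthen by αΔT L = 16.6×10⁻⁶ × 196 × 1175 = 3.823 mm.
A stress of 198 MPa corresponds to the wall pushing the tie back by σL/E = 198×1175/(118×10³) = 1.972 mm.
The gap must absorb the remainder: g_min = 3.823 − 1.972 = 1.851 mm.

g ≈ 1.85 mm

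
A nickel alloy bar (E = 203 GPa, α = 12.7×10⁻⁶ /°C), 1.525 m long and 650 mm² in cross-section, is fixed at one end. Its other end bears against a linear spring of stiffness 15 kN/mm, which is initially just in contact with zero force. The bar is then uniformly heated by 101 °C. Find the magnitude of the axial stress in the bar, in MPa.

σ ≈ 38.5 MPa (compressive)

Free thermal expansion: δ_free = αΔT L = 12.7×10⁻⁶ × 101 × 1525 = 1.956 mm.
Let P be the compressive force at the spring. The bar shortens elastically by PL/(AE) and the spring compresses by P/k; together these equal δ_free.
So P = δ_free / [L/(AE) + 1/k] = 1.956 / [ 1525/(650×203×10³) + 1/(15×10³) ].
P = 1.956 / 7.822×10⁻⁵ = 25010 N.
σ = P/A = 25010/650 = 38.47 MPa.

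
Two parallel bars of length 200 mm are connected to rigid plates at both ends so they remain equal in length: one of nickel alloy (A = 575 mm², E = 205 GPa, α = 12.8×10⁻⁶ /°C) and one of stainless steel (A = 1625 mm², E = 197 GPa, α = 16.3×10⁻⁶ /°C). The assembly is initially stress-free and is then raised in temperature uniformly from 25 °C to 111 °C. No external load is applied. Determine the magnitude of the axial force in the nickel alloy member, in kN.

P ≈ 25.9 kN (tensile in the nickel alloy)

The stainless steel has the larger α, so on heating it would change length more than the nickel alloy if both were free. The rigid plates force a common final length, so the stainless steel is put into compression and the nickel alloy into tension, with equal and opposite forces P (no external load).
Setting the final lengths equal and cancelling L: (α₁ − α₂)ΔT = P/(A₁E₁) + P/(A₂E₂).
|α₁ − α₂|·ΔT = 3.5×10⁻⁶ × 86 = 0.000301.
1/(A₁E₁) + 1/(A₂E₂) = 1/(575×205×10³) + 1/(1625×197×10³) = 1.161×10⁻⁸ N⁻¹.
P = 0.000301 / 1.161×10⁻⁸ = 25930 N = 25.93 kN.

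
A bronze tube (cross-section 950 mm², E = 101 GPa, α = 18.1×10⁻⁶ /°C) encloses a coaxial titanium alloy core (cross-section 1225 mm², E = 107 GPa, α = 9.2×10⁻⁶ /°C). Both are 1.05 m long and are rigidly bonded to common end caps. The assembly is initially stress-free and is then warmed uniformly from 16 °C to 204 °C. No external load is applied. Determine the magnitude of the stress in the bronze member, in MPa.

σ ≈ 97.6 MPa (compressive)

Both members must finish at the same length. With the larger α, the bronze tends to over-expand; the plates restrain it, putting the bronze in compression and the titanium alloy in tension. With no external load the two internal forces are equal and opposite, magnitude P.
Equating the net (thermal + elastic) strains gives |α₁ − α₂|·ΔT = P·[1/(A₁E₁) + 1/(A₂E₂)].
|α₁ − α₂|·ΔT = 8.9×10⁻⁶ × 188 = 0.001673.
1/(A₁E₁) + 1/(A₂E₂) = 1/(950×101×10³) + 1/(1225×107×10³) = 1.805×10⁻⁸ N⁻¹.
P = 0.001673 / 1.805×10⁻⁸ = 92690 N = 92.69 kN.
σ_{bronze} = P/A₁ = 92690/950 = 97.57 MPa, compressive.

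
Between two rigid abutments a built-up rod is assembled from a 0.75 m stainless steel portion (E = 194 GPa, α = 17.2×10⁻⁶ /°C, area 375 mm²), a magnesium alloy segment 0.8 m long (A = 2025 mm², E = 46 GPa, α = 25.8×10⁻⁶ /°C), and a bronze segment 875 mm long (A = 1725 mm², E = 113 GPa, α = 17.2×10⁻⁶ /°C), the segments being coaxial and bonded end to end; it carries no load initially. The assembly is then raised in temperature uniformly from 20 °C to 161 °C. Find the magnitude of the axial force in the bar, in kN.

With the walls removed the bar would change length by δ_free = Σ αᵢΔT Lᵢ = 17.2×10⁻⁶×141×750 + 25.8×10⁻⁶×141×800 + 17.2×10⁻⁶×141×875 = 6.851 mm.
Since the ends are fixed, an axial force P builds up, equal in every segment, with P · Σ Lᵢ/(AᵢEᵢ) = δ_free.
The series flexibility is Σ Lᵢ/(AᵢEᵢ) = 750/(375×194×10³) + 800/(2025×46×10³) + 875/(1725×113×10³) = 2.339×10⁻⁵ mm/N.
P = 6.851 / 2.339×10⁻⁵ = 293000 N = 293 kN, compressive.

P ≈ 293 kN (compressive)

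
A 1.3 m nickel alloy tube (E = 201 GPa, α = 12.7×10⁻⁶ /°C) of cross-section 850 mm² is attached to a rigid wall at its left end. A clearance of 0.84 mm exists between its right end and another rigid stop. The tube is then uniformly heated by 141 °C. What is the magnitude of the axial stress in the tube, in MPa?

Unrestrained expansion: δ_free = αΔT L = 12.7×10⁻⁶ × 141 × 1300 = 2.328 mm.
The gap closes (δ_free > 0.84 mm) and the wall then resists a further 2.328 − 0.84 = 1.488 mm of expansion.
Compatibility: PL/(AE) = 1.488 mm, so σ = P/A = E × (1.488/1300) = 230.1 MPa.

σ ≈ 230 MPa (compressive)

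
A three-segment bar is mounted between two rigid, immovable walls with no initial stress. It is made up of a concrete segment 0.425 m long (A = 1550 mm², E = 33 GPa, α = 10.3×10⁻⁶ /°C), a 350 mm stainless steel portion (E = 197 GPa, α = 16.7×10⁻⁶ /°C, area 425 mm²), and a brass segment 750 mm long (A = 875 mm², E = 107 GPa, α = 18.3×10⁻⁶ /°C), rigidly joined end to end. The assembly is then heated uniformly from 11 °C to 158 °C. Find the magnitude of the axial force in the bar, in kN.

P ≈ 172 kN (compressive)

If the supports were absent, the total length change would be Σ αᵢΔT Lᵢ = 10.3×10⁻⁶×147×425 + 16.7×10⁻⁶×147×350 + 18.3×10⁻⁶×147×750 = 3.52 mm.
The walls prevent any net length change, so an axial force P (same in every segment) develops. Compatibility: P · Σ Lᵢ/(AᵢEᵢ) = δ_free.
The series flexibility is Σ Lᵢ/(AᵢEᵢ) = 425/(1550×33×10³) + 350/(425×197×10³) + 750/(875×107×10³) = 2.05×10⁻⁵ mm/N.
Hence P = δ_free / Σ(L/AE) = 3.52/2.05×10⁻⁵ = 171.7 kN (compressive).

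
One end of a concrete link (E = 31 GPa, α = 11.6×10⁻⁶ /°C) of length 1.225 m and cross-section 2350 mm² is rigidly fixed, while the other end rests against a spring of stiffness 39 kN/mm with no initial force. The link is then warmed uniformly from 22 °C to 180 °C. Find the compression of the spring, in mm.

δ ≈ 1.36 mm

Free thermal expansion: δ_free = αΔT L = 11.6×10⁻⁶ × 158 × 1225 = 2.245 mm.
With a force P in the spring, the elastic change of the link is PL/(AE) and that of the spring is P/k; compatibility requires their sum to equal δ_free.
P [ L/(AE) + 1/k ] = δ_free → P [ 1225/(2350×31×10³) + 1/(39×10³) ] = 2.245.
P = 2.245 / 4.246×10⁻⁵ = 52880 N.
Spring compression = P/k = 52880/(39×10³) = 1.356 mm.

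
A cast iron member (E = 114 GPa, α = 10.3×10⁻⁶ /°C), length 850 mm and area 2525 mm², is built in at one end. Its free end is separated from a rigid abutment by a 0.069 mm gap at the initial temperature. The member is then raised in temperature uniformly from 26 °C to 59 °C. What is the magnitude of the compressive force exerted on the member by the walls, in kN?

Free thermal elongation = αΔT L = 10.3×10⁻⁶ × 33 × 850 = 0.2889 mm.
The gap closes (δ_free > 0.069 mm) and the wall then resists a further 0.2889 − 0.069 = 0.2199 mm of expansion.
Compatibility: PL/(AE) = 0.2199 mm, so σ = P/A = E × (0.2199/850) = 29.49 MPa.
Force on the wall = σA = 29.49 × 2525 mm² = 74.47 kN.

P ≈ 74.5 kN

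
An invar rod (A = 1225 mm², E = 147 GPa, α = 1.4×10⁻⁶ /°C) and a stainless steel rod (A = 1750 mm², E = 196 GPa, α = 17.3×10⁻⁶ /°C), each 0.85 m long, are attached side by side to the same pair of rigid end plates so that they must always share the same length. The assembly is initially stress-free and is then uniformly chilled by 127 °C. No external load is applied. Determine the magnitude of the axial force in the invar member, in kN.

P ≈ 238 kN (compressive in the invar)

The stainless steel has the larger α, so on cooling it would change length more than the invar if both were free. The rigid plates force a common final length, so the stainless steel is put into tension and the invar into compression, with equal and opposite forces P (no external load).
Compatibility of the two members (thermal + elastic change equal): (α₁ − α₂)ΔT = P·[1/(A₁E₁) + 1/(A₂E₂)].
|α₁ − α₂|·ΔT = 15.9×10⁻⁶ × 127 = 0.002019.
1/(A₁E₁) + 1/(A₂E₂) = 1/(1225×147×10³) + 1/(1750×196×10³) = 8.469×10⁻⁹ N⁻¹.
So P = 0.002019 / 8.469×10⁻⁹ = 238.4 kN.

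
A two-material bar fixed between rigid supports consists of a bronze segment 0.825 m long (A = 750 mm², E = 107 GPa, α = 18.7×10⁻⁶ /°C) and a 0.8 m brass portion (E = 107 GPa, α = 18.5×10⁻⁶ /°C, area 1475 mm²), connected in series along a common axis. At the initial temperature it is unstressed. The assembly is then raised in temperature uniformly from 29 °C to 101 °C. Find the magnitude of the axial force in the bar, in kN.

Free thermal expansion of the whole bar: Σ αᵢΔT Lᵢ = 18.7×10⁻⁶×72×825 + 18.5×10⁻⁶×72×800 = 2.176 mm.
Since the ends are fixed, an axial force P builds up, equal in every segment, with P · Σ Lᵢ/(AᵢEᵢ) = δ_free.
Σ Lᵢ/(AᵢEᵢ) = 825/(750×107×10³) + 800/(1475×107×10³) = 1.535×10⁻⁵ mm/N.
P = 2.176 / 1.535×10⁻⁵ = 141800 N = 141.8 kN, compressive.

P ≈ 142 kN (compressive)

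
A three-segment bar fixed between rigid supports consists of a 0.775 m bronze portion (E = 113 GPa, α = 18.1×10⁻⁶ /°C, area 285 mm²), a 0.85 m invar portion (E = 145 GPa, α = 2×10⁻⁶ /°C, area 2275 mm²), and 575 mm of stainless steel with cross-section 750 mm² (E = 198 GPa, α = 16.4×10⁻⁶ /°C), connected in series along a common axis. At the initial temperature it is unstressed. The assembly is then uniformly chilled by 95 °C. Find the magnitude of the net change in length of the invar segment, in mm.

With the walls removed the bar would change length by δ_free = Σ αᵢΔT Lᵢ = 18.1×10⁻⁶×95×775 + 2×10⁻⁶×95×850 + 16.4×10⁻⁶×95×575 = 2.39 mm.
Since the ends are fixed, an axial force P builds up, equal in every segment, with P · Σ Lᵢ/(AᵢEᵢ) = δ_free.
The series flexibility is Σ Lᵢ/(AᵢEᵢ) = 775/(285×113×10³) + 850/(2275×145×10³) + 575/(750×198×10³) = 3.051×10⁻⁵ mm/N.
Hence P = δ_free / Σ(L/AE) = 2.39/3.051×10⁻⁵ = 78.33 kN (tensile).
For the invar segment, free thermal change = 2×10⁻⁶×95×850 = 0.1615 mm and elastic change from P = 78330×850/(2275×145×10³) = 0.2018 mm; these oppose, so the net change is 0.0403 mm (segment lengthens).

|ΔL| ≈ 0.0403 mm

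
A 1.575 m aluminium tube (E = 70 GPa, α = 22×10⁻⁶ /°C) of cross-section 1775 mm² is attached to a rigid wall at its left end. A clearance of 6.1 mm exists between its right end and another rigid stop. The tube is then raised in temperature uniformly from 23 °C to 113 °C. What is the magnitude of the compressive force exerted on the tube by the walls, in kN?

Free thermal elongation = αΔT L = 22×10⁻⁶ × 90 × 1575 = 3.119 mm.
Since δ_free = 3.12 mm is less than the 6.1 mm gap, the tube never touches the wall. No axial force develops.

P ≈ 0 kN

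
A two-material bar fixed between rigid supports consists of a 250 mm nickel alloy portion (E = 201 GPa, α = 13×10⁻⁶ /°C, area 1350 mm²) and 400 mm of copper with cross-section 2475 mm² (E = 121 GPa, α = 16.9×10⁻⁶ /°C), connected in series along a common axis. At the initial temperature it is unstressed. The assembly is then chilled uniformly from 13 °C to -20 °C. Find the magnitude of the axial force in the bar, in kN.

Free thermal contraction of the whole bar: Σ αᵢΔT Lᵢ = 13×10⁻⁶×33×250 + 16.9×10⁻⁶×33×400 = 0.3303 mm.
The walls prevent any net length change, so an axial force P (same in every segment) develops. Compatibility: P · Σ Lᵢ/(AᵢEᵢ) = δ_free.
Σ Lᵢ/(AᵢEᵢ) = 250/(1350×201×10³) + 400/(2475×121×10³) = 2.257×10⁻⁶ mm/N.
Hence P = δ_free / Σ(L/AE) = 0.3303/2.257×10⁻⁶ = 146.4 kN (tensile).

P ≈ 146 kN (tensile)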